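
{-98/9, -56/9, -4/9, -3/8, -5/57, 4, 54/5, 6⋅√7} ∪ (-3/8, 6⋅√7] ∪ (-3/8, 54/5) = {-98/9, -56/9, -4/9} ∪ [-3/8, 6⋅√7]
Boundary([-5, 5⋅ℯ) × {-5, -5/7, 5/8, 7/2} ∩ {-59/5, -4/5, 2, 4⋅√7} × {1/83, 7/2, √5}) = {-4/5, 2, 4⋅√7} × {7/2}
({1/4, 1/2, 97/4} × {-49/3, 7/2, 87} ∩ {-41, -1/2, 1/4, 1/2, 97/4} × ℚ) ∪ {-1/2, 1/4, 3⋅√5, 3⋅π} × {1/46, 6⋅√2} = ({1/4, 1/2, 97/4} × {-49/3, 7/2, 87}) ∪ ({-1/2, 1/4, 3⋅√5, 3⋅π} × {1/46, 6⋅√2})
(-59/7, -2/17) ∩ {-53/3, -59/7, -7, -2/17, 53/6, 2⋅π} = {-7}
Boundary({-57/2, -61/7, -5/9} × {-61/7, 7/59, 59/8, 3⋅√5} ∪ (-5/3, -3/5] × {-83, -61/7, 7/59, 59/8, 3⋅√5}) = ({-57/2, -61/7, -5/9} × {-61/7, 7/59, 59/8, 3⋅√5}) ∪ ([-5/3, -3/5] × {-83, -61/7, 7/59, 59/8, 3⋅√5})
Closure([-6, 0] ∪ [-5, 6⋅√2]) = [-6, 6⋅√2]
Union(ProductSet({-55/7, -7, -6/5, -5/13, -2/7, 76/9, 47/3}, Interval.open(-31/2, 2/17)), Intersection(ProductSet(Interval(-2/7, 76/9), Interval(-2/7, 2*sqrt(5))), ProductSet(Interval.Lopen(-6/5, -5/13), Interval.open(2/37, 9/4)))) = ProductSet({-55/7, -7, -6/5, -5/13, -2/7, 76/9, 47/3}, Interval.open(-31/2, 2/17))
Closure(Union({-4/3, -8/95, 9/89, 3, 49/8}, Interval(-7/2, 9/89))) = Union({3, 49/8}, Interval(-7/2, 9/89))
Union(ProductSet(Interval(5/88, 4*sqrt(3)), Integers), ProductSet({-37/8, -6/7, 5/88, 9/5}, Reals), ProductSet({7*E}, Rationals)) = Union(ProductSet({7*E}, Rationals), ProductSet({-37/8, -6/7, 5/88, 9/5}, Reals), ProductSet(Interval(5/88, 4*sqrt(3)), Integers))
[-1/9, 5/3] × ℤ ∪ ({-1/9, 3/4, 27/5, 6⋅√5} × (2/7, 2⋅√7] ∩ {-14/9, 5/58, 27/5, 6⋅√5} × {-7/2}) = [-1/9, 5/3] × ℤ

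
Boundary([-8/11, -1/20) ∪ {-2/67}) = {-8/11, -1/20, -2/67}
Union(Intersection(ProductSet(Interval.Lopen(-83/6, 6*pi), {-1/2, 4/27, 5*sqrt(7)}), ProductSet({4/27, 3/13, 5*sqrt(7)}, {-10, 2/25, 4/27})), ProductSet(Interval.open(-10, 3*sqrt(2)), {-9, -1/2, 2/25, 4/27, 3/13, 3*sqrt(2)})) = Union(ProductSet({4/27, 3/13, 5*sqrt(7)}, {4/27}), ProductSet(Interval.open(-10, 3*sqrt(2)), {-9, -1/2, 2/25, 4/27, 3/13, 3*sqrt(2)}))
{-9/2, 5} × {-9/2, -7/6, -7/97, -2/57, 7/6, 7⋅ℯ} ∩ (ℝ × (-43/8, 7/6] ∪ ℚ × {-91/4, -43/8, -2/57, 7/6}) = {-9/2, 5} × {-9/2, -7/6, -7/97, -2/57, 7/6}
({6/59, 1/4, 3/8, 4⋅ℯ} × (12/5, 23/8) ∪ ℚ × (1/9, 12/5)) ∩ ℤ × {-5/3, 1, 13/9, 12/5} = ℤ × {1, 13/9}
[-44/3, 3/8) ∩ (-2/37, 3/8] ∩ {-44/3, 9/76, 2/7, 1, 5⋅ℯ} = {9/76, 2/7}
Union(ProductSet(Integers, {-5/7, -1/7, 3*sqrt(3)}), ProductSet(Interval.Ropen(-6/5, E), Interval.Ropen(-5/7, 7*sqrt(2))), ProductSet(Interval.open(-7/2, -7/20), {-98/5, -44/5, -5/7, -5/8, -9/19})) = Union(ProductSet(Integers, {-5/7, -1/7, 3*sqrt(3)}), ProductSet(Interval.open(-7/2, -7/20), {-98/5, -44/5, -5/7, -5/8, -9/19}), ProductSet(Interval.Ropen(-6/5, E), Interval.Ropen(-5/7, 7*sqrt(2))))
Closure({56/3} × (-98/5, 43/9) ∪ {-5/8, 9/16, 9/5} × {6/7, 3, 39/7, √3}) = ({56/3} × [-98/5, 43/9]) ∪ ({-5/8, 9/16, 9/5} × {6/7, 3, 39/7, √3})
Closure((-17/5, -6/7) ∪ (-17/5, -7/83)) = [-17/5, -7/83]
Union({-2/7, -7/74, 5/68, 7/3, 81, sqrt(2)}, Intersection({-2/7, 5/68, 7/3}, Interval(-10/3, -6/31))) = {-2/7, -7/74, 5/68, 7/3, 81, sqrt(2)}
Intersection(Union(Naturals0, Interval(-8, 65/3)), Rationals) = Union(Intersection(Interval(-8, 65/3), Rationals), Naturals0)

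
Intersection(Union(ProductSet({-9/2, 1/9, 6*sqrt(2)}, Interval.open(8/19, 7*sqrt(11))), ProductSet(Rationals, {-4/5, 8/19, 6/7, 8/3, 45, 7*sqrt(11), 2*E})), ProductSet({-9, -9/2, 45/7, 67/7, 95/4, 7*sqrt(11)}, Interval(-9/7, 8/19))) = ProductSet({-9, -9/2, 45/7, 67/7, 95/4}, {-4/5, 8/19})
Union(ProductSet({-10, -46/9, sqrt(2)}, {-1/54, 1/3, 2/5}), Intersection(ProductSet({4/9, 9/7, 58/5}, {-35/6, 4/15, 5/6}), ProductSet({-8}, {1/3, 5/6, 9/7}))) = ProductSet({-10, -46/9, sqrt(2)}, {-1/54, 1/3, 2/5})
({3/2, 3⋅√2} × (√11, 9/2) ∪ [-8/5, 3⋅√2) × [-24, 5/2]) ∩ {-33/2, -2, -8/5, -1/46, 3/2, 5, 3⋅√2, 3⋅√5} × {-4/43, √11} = {-8/5, -1/46, 3/2} × {-4/43}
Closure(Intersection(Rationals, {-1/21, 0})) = {-1/21, 0}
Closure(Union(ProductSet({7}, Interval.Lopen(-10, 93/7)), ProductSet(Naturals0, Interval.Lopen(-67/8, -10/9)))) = Union(ProductSet({7}, Interval(-10, 93/7)), ProductSet(Naturals0, Interval(-67/8, -10/9)))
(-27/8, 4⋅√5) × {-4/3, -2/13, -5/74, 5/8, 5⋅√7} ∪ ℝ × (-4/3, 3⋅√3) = (ℝ × (-4/3, 3⋅√3)) ∪ ((-27/8, 4⋅√5) × {-4/3, -2/13, -5/74, 5/8, 5⋅√7})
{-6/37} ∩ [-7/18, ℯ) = {-6/37}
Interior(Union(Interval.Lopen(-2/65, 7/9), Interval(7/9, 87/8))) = Interval.open(-2/65, 87/8)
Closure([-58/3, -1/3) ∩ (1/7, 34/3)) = ∅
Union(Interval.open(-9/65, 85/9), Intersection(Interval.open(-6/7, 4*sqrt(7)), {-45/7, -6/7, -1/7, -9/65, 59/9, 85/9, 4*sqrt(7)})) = Union({-1/7}, Interval(-9/65, 85/9))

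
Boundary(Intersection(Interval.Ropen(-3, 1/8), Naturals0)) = Range(0, 1, 1)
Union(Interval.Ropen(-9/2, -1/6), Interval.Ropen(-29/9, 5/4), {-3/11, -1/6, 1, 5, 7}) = Union({5, 7}, Interval.Ropen(-9/2, 5/4))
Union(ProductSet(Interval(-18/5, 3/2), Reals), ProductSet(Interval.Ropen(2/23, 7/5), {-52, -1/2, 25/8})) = ProductSet(Interval(-18/5, 3/2), Reals)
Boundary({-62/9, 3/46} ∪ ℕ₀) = {-62/9, 3/46} ∪ ℕ₀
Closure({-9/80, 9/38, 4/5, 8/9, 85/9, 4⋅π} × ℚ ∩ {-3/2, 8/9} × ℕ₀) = {8/9} × ℕ₀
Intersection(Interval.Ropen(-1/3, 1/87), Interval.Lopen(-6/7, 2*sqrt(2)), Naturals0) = Range(0, 1, 1)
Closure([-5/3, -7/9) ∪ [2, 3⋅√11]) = [-5/3, -7/9] ∪ [2, 3⋅√11]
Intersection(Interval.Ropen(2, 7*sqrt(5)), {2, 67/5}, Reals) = {2, 67/5}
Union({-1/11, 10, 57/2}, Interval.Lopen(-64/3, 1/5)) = Union({10, 57/2}, Interval.Lopen(-64/3, 1/5))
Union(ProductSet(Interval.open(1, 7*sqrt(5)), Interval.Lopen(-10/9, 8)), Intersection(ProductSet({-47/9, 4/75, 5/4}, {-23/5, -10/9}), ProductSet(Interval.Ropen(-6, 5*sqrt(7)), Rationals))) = Union(ProductSet({-47/9, 4/75, 5/4}, {-23/5, -10/9}), ProductSet(Interval.open(1, 7*sqrt(5)), Interval.Lopen(-10/9, 8)))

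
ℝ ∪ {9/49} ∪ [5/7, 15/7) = (-∞, ∞)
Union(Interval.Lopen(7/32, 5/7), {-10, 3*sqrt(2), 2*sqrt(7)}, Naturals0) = Union({-10, 3*sqrt(2), 2*sqrt(7)}, Interval.Lopen(7/32, 5/7), Naturals0)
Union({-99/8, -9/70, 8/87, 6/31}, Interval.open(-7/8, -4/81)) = Union({-99/8, 8/87, 6/31}, Interval.open(-7/8, -4/81))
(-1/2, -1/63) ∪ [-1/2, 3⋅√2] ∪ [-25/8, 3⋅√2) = [-25/8, 3⋅√2]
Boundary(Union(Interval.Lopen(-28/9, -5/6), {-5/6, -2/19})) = {-28/9, -5/6, -2/19}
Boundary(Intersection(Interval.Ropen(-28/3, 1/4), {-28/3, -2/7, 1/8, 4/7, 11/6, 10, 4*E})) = {-28/3, -2/7, 1/8}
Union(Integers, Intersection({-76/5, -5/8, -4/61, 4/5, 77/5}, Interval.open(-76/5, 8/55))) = Union({-5/8, -4/61}, Integers)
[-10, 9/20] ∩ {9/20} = {9/20}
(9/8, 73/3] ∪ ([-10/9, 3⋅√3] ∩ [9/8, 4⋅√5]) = [9/8, 73/3]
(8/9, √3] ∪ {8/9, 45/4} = [8/9, √3] ∪ {45/4}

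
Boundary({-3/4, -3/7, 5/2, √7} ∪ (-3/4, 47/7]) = {-3/4, 47/7}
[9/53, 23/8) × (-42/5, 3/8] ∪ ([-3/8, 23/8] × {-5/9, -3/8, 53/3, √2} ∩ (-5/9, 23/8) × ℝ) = ([9/53, 23/8) × (-42/5, 3/8]) ∪ ([-3/8, 23/8) × {-5/9, -3/8, 53/3, √2})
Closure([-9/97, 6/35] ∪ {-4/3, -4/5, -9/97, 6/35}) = {-4/3, -4/5} ∪ [-9/97, 6/35]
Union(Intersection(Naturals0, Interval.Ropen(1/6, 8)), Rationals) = Union(Range(1, 8, 1), Rationals)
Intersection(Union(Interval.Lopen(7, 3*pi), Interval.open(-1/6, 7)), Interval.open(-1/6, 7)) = Interval.open(-1/6, 7)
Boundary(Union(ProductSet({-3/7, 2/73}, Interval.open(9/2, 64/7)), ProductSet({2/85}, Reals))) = Union(ProductSet({2/85}, Reals), ProductSet({-3/7, 2/73}, Interval(9/2, 64/7)))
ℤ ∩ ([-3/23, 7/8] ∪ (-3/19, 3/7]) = {0}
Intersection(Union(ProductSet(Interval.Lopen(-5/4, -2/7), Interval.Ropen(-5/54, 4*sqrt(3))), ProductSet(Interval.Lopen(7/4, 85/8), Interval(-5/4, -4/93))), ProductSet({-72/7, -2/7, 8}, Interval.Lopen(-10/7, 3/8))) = Union(ProductSet({-2/7}, Interval(-5/54, 3/8)), ProductSet({8}, Interval(-5/4, -4/93)))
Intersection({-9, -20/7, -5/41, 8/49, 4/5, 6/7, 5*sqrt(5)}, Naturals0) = EmptySet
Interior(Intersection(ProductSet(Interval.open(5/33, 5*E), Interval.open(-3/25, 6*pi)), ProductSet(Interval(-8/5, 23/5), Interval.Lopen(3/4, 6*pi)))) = ProductSet(Interval.open(5/33, 23/5), Interval.open(3/4, 6*pi))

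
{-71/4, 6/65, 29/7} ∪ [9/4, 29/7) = {-71/4, 6/65} ∪ [9/4, 29/7]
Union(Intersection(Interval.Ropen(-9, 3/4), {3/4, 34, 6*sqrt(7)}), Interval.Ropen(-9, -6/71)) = Interval.Ropen(-9, -6/71)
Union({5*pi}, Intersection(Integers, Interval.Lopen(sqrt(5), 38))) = Union({5*pi}, Range(3, 39, 1))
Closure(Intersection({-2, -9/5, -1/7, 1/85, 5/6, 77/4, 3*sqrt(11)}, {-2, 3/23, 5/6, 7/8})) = {-2, 5/6}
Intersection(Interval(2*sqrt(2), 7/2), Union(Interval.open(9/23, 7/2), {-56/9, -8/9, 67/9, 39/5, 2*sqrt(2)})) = Interval.Ropen(2*sqrt(2), 7/2)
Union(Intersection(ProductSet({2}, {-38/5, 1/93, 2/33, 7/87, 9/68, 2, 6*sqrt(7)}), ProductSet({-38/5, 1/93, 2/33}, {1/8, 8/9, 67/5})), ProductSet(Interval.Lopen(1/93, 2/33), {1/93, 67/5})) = ProductSet(Interval.Lopen(1/93, 2/33), {1/93, 67/5})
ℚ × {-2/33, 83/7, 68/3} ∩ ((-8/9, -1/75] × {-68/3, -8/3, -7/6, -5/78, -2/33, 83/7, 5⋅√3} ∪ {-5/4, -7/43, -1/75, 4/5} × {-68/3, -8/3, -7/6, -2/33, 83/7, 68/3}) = ({-5/4, -7/43, -1/75, 4/5} × {-2/33, 83/7, 68/3}) ∪ ((ℚ ∩ (-8/9, -1/75]) × {-2/33, 83/7})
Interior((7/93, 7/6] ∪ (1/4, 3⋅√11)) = (7/93, 3⋅√11)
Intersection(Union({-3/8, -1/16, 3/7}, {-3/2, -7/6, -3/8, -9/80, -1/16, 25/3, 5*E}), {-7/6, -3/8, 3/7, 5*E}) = {-7/6, -3/8, 3/7, 5*E}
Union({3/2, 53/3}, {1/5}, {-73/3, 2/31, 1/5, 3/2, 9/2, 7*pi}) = {-73/3, 2/31, 1/5, 3/2, 9/2, 53/3, 7*pi}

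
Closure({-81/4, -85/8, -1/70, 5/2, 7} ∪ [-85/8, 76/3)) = {-81/4} ∪ [-85/8, 76/3]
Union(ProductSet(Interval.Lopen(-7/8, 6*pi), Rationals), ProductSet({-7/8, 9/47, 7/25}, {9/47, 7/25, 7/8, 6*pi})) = Union(ProductSet({-7/8, 9/47, 7/25}, {9/47, 7/25, 7/8, 6*pi}), ProductSet(Interval.Lopen(-7/8, 6*pi), Rationals))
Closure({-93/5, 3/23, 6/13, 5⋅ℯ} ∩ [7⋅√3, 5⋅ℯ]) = {5⋅ℯ}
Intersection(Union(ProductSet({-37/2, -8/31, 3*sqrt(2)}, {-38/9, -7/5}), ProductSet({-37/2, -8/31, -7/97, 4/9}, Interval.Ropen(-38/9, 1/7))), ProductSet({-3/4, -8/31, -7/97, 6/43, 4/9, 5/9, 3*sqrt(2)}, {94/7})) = EmptySet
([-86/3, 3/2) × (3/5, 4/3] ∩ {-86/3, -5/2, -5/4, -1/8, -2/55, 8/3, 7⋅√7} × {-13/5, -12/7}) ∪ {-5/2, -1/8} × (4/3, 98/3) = {-5/2, -1/8} × (4/3, 98/3)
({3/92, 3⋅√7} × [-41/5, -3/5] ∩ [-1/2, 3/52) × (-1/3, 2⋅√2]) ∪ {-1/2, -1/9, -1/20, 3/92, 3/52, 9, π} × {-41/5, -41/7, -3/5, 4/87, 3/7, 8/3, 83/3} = {-1/2, -1/9, -1/20, 3/92, 3/52, 9, π} × {-41/5, -41/7, -3/5, 4/87, 3/7, 8/3, 83/3}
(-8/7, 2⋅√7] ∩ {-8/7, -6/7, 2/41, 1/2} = {-6/7, 2/41, 1/2}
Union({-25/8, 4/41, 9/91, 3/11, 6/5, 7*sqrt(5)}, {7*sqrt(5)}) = {-25/8, 4/41, 9/91, 3/11, 6/5, 7*sqrt(5)}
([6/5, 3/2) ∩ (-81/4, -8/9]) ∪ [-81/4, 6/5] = [-81/4, 6/5]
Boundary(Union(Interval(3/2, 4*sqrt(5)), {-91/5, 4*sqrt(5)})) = {-91/5, 3/2, 4*sqrt(5)}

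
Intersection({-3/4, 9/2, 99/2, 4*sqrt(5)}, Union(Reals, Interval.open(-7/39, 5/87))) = {-3/4, 9/2, 99/2, 4*sqrt(5)}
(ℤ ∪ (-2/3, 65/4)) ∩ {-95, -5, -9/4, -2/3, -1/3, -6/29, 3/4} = {-95, -5, -1/3, -6/29, 3/4}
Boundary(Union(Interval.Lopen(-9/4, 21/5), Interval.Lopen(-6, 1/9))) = {-6, 21/5}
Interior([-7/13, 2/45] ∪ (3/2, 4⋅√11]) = (-7/13, 2/45) ∪ (3/2, 4⋅√11)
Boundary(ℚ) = ℝ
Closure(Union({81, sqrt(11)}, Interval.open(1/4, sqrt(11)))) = Union({81}, Interval(1/4, sqrt(11)))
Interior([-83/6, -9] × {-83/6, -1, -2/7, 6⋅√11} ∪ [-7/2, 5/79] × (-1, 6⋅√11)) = (-7/2, 5/79) × (-1, 6⋅√11)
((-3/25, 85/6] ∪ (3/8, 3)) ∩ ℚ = ℚ ∩ (-3/25, 85/6]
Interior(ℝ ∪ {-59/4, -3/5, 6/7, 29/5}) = ℝ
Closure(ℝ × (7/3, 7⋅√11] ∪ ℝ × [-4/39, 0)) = ℝ × ([-4/39, 0] ∪ [7/3, 7⋅√11])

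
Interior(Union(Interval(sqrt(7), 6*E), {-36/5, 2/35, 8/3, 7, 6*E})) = Interval.open(sqrt(7), 6*E)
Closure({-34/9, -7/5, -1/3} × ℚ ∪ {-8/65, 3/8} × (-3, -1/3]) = ({-34/9, -7/5, -1/3} × ℝ) ∪ ({-8/65, 3/8} × [-3, -1/3])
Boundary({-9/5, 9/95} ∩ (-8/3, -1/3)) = {-9/5}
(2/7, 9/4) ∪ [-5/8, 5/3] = [-5/8, 9/4)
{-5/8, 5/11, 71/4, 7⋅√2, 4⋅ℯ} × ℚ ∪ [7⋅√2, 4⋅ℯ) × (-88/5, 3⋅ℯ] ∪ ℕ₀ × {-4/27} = (ℕ₀ × {-4/27}) ∪ ({-5/8, 5/11, 71/4, 7⋅√2, 4⋅ℯ} × ℚ) ∪ ([7⋅√2, 4⋅ℯ) × (-88/5, 3⋅ℯ])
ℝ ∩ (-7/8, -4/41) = (-7/8, -4/41)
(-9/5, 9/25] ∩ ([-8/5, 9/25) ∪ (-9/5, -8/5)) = (-9/5, 9/25)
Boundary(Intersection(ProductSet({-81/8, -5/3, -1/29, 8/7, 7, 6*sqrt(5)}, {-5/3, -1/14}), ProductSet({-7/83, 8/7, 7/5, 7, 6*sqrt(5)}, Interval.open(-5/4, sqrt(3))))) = ProductSet({8/7, 7, 6*sqrt(5)}, {-1/14})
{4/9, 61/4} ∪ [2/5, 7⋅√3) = [2/5, 7⋅√3) ∪ {61/4}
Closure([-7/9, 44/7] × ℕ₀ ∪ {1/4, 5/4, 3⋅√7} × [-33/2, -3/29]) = ([-7/9, 44/7] × ℕ₀) ∪ ({1/4, 5/4, 3⋅√7} × [-33/2, -3/29])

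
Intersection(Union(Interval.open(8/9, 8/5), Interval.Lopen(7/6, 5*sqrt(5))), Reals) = Interval.Lopen(8/9, 5*sqrt(5))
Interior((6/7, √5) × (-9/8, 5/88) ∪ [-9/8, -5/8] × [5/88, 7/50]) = ((-9/8, -5/8) × (5/88, 7/50)) ∪ ((6/7, √5) × (-9/8, 5/88))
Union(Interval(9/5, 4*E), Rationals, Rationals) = Union(Interval(9/5, 4*E), Rationals)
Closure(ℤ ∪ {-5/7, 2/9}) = ℤ ∪ {-5/7, 2/9}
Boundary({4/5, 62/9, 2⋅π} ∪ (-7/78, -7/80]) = {-7/78, -7/80, 4/5, 62/9, 2⋅π}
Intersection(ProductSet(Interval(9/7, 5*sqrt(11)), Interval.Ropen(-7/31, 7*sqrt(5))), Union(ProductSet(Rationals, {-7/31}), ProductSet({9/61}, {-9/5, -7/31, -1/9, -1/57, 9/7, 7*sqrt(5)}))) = ProductSet(Intersection(Interval(9/7, 5*sqrt(11)), Rationals), {-7/31})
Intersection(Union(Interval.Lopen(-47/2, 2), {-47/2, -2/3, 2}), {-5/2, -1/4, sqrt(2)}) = {-5/2, -1/4, sqrt(2)}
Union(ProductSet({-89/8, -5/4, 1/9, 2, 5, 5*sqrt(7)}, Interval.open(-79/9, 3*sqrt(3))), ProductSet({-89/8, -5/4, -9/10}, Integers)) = Union(ProductSet({-89/8, -5/4, -9/10}, Integers), ProductSet({-89/8, -5/4, 1/9, 2, 5, 5*sqrt(7)}, Interval.open(-79/9, 3*sqrt(3))))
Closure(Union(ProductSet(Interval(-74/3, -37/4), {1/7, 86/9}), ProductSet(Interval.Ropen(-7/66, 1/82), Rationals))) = Union(ProductSet(Interval(-74/3, -37/4), {1/7, 86/9}), ProductSet(Interval(-7/66, 1/82), Reals))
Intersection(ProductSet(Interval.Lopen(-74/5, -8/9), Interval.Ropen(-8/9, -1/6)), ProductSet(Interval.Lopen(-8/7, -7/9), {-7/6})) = EmptySet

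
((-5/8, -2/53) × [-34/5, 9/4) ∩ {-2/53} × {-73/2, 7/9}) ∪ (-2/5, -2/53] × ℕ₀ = (-2/5, -2/53] × ℕ₀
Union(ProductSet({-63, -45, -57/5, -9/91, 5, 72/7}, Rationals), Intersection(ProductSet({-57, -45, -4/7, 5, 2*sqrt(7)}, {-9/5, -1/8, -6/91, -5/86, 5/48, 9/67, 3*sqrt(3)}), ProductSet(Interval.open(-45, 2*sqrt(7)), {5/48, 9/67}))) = Union(ProductSet({-4/7, 5}, {5/48, 9/67}), ProductSet({-63, -45, -57/5, -9/91, 5, 72/7}, Rationals))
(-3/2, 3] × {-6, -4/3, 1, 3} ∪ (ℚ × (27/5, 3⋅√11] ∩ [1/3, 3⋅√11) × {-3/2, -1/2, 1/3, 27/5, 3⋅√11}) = ((-3/2, 3] × {-6, -4/3, 1, 3}) ∪ ((ℚ ∩ [1/3, 3⋅√11)) × {3⋅√11})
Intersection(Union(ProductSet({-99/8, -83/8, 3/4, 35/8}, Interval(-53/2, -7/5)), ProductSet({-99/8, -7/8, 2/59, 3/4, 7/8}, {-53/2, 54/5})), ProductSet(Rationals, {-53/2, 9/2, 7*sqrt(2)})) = ProductSet({-99/8, -83/8, -7/8, 2/59, 3/4, 7/8, 35/8}, {-53/2})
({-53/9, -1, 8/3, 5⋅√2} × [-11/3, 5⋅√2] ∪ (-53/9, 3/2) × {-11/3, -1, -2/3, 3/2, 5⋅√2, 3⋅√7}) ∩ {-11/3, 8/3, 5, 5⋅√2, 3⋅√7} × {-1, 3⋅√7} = ({-11/3} × {-1, 3⋅√7}) ∪ ({8/3, 5⋅√2} × {-1})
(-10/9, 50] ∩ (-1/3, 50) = (-1/3, 50)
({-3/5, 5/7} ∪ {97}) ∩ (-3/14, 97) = {5/7}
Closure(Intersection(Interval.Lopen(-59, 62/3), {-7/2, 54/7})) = {-7/2, 54/7}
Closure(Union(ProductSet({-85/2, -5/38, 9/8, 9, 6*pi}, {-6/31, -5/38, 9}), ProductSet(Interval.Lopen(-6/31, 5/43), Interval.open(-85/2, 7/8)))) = Union(ProductSet({-6/31, 5/43}, Interval(-85/2, 7/8)), ProductSet({-85/2, -5/38, 9/8, 9, 6*pi}, {-6/31, -5/38, 9}), ProductSet(Interval(-6/31, 5/43), {-85/2, 7/8}), ProductSet(Interval.Lopen(-6/31, 5/43), Interval.open(-85/2, 7/8)))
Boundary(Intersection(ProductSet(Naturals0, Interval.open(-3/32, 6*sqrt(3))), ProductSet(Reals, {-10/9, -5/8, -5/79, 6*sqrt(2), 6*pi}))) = ProductSet(Naturals0, {-5/79, 6*sqrt(2)})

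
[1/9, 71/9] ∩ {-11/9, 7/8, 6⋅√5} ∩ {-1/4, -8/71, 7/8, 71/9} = {7/8}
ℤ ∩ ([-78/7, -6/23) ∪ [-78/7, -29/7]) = {-11, -10, …, -1}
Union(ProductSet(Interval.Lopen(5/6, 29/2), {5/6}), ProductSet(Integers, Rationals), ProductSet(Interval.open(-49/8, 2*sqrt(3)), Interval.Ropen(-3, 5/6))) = Union(ProductSet(Integers, Rationals), ProductSet(Interval.open(-49/8, 2*sqrt(3)), Interval.Ropen(-3, 5/6)), ProductSet(Interval.Lopen(5/6, 29/2), {5/6}))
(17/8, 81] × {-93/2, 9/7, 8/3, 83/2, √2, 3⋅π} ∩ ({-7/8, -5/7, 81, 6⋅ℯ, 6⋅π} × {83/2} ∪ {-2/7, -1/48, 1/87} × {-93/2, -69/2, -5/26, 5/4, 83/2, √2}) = {81, 6⋅ℯ, 6⋅π} × {83/2}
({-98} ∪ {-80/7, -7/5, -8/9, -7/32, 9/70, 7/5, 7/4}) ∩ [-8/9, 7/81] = {-8/9, -7/32}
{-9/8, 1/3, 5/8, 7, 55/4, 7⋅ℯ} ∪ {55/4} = {-9/8, 1/3, 5/8, 7, 55/4, 7⋅ℯ}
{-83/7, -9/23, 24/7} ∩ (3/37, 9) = {24/7}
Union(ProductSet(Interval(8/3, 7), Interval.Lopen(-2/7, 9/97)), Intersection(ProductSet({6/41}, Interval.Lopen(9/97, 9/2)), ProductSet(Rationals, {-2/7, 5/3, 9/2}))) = Union(ProductSet({6/41}, {5/3, 9/2}), ProductSet(Interval(8/3, 7), Interval.Lopen(-2/7, 9/97)))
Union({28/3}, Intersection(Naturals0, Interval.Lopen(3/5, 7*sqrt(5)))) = Union({28/3}, Range(1, 16, 1))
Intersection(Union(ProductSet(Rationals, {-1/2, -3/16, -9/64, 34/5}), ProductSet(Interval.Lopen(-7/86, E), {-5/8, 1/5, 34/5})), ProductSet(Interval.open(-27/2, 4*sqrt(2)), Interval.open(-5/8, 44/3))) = Union(ProductSet(Intersection(Interval.open(-27/2, 4*sqrt(2)), Rationals), {-1/2, -3/16, -9/64, 34/5}), ProductSet(Interval.Lopen(-7/86, E), {1/5, 34/5}))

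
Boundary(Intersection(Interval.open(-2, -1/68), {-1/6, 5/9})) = {-1/6}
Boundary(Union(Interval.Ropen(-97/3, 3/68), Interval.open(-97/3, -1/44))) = {-97/3, 3/68}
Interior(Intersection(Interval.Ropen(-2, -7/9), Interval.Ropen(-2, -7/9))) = Interval.open(-2, -7/9)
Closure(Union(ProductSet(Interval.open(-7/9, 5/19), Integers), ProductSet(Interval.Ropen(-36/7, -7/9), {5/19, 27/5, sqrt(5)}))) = Union(ProductSet(Interval(-36/7, -7/9), {5/19, 27/5, sqrt(5)}), ProductSet(Interval(-7/9, 5/19), Integers))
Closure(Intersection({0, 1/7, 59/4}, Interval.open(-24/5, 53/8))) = {0, 1/7}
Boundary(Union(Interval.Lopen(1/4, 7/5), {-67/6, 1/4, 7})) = {-67/6, 1/4, 7/5, 7}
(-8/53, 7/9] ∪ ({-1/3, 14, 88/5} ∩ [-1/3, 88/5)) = {-1/3, 14} ∪ (-8/53, 7/9]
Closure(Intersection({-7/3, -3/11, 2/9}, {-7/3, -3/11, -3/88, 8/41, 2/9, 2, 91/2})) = {-7/3, -3/11, 2/9}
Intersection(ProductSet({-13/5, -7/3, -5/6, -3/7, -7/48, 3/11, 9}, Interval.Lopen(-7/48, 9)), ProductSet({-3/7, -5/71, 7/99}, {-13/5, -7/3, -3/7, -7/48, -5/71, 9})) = ProductSet({-3/7}, {-5/71, 9})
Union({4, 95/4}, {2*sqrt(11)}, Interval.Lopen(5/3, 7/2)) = Union({4, 95/4, 2*sqrt(11)}, Interval.Lopen(5/3, 7/2))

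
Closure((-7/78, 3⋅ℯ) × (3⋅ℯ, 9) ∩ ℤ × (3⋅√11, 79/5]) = ∅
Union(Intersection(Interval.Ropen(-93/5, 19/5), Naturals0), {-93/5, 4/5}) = Union({-93/5, 4/5}, Range(0, 4, 1))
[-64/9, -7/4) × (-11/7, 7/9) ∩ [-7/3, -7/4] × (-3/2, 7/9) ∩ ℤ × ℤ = {-2} × {-1, 0}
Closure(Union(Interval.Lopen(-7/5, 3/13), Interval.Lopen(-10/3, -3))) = Union(Interval(-10/3, -3), Interval(-7/5, 3/13))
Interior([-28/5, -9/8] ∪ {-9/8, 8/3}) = (-28/5, -9/8)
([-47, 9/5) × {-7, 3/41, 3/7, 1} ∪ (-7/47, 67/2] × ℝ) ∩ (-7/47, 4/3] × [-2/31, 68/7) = (-7/47, 4/3] × [-2/31, 68/7)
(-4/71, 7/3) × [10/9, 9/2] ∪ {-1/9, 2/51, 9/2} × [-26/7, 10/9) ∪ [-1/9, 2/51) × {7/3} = ([-1/9, 2/51) × {7/3}) ∪ ({-1/9, 2/51, 9/2} × [-26/7, 10/9)) ∪ ((-4/71, 7/3) × [10/9, 9/2])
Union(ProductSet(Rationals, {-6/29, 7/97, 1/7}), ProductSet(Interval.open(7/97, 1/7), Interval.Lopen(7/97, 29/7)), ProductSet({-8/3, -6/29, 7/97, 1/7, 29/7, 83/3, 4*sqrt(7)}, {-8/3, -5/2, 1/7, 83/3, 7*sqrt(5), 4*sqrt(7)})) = Union(ProductSet({-8/3, -6/29, 7/97, 1/7, 29/7, 83/3, 4*sqrt(7)}, {-8/3, -5/2, 1/7, 83/3, 7*sqrt(5), 4*sqrt(7)}), ProductSet(Interval.open(7/97, 1/7), Interval.Lopen(7/97, 29/7)), ProductSet(Rationals, {-6/29, 7/97, 1/7}))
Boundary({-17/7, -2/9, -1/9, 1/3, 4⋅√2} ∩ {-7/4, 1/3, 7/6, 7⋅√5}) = {1/3}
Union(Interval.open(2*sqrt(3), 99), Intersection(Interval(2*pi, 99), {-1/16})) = Interval.open(2*sqrt(3), 99)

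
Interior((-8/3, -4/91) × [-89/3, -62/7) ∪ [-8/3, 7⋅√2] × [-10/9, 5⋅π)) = ((-8/3, -4/91) × (-89/3, -62/7)) ∪ ((-8/3, 7⋅√2) × (-10/9, 5⋅π))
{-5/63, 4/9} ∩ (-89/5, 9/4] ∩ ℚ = {-5/63, 4/9}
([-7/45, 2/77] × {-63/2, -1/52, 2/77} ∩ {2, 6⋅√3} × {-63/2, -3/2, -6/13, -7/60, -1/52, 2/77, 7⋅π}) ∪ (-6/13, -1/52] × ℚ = (-6/13, -1/52] × ℚ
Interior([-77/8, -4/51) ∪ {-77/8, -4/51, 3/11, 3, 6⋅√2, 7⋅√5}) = (-77/8, -4/51)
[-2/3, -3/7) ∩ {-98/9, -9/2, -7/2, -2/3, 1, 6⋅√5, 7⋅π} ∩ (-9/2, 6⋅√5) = {-2/3}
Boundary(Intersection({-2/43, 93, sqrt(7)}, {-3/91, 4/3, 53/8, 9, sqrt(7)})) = {sqrt(7)}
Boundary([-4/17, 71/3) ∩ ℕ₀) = {0, 1, …, 23}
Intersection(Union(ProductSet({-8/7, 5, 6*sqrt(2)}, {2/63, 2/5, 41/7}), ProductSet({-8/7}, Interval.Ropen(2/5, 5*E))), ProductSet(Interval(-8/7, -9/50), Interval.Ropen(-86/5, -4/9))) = EmptySet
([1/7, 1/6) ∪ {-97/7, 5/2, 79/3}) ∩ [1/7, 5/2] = [1/7, 1/6) ∪ {5/2}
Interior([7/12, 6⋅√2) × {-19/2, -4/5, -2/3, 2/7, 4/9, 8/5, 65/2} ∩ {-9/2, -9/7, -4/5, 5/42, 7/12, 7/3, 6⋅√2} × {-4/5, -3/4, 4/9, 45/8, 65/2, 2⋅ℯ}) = ∅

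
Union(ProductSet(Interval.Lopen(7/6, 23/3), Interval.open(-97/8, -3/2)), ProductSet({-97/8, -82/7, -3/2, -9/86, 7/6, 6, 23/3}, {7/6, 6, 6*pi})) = Union(ProductSet({-97/8, -82/7, -3/2, -9/86, 7/6, 6, 23/3}, {7/6, 6, 6*pi}), ProductSet(Interval.Lopen(7/6, 23/3), Interval.open(-97/8, -3/2)))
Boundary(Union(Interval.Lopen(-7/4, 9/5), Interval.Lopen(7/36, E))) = {-7/4, E}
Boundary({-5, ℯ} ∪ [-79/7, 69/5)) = {-79/7, 69/5}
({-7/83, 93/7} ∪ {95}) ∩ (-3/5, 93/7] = {-7/83, 93/7}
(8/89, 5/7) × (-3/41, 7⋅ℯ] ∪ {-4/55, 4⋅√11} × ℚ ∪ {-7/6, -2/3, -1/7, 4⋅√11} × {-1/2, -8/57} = ({-4/55, 4⋅√11} × ℚ) ∪ ({-7/6, -2/3, -1/7, 4⋅√11} × {-1/2, -8/57}) ∪ ((8/89, 5/7) × (-3/41, 7⋅ℯ])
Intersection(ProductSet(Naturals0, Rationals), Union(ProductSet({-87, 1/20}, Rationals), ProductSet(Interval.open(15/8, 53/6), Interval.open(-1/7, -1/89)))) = ProductSet(Range(2, 9, 1), Intersection(Interval.open(-1/7, -1/89), Rationals))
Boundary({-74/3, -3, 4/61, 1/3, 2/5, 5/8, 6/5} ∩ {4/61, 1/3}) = {4/61, 1/3}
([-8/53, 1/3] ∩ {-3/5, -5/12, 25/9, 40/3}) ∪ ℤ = ℤ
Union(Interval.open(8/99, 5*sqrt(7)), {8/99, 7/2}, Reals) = Interval(-oo, oo)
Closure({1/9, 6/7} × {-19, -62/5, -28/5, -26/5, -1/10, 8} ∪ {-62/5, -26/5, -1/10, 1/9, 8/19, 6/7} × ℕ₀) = ({-62/5, -26/5, -1/10, 1/9, 8/19, 6/7} × ℕ₀) ∪ ({1/9, 6/7} × {-19, -62/5, -28/5, -26/5, -1/10, 8})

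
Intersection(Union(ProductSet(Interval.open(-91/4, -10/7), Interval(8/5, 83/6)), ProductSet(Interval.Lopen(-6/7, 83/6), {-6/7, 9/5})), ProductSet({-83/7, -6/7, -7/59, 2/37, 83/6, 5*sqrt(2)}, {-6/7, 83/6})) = Union(ProductSet({-83/7}, {83/6}), ProductSet({-7/59, 2/37, 83/6, 5*sqrt(2)}, {-6/7}))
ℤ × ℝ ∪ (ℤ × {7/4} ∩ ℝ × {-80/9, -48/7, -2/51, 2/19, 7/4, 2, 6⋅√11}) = ℤ × ℝ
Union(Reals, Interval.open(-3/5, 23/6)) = Interval(-oo, oo)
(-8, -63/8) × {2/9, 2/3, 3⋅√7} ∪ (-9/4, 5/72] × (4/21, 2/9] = ((-9/4, 5/72] × (4/21, 2/9]) ∪ ((-8, -63/8) × {2/9, 2/3, 3⋅√7})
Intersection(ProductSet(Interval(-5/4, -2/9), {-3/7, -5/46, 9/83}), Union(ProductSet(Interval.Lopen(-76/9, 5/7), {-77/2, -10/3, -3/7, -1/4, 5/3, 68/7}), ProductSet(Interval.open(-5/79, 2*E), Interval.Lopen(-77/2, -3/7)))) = ProductSet(Interval(-5/4, -2/9), {-3/7})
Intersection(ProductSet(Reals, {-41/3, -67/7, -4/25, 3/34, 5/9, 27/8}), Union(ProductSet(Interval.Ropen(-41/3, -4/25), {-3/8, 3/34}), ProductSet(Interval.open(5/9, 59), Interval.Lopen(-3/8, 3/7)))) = Union(ProductSet(Interval.Ropen(-41/3, -4/25), {3/34}), ProductSet(Interval.open(5/9, 59), {-4/25, 3/34}))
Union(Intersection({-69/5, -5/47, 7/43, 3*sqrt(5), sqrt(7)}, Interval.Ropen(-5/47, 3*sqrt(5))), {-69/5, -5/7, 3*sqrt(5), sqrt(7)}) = {-69/5, -5/7, -5/47, 7/43, 3*sqrt(5), sqrt(7)}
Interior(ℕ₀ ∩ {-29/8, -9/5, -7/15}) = ∅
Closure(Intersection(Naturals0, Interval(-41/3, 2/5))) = Range(0, 1, 1)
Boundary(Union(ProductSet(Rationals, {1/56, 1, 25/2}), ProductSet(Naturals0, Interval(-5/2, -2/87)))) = Union(ProductSet(Naturals0, Interval(-5/2, -2/87)), ProductSet(Reals, {1/56, 1, 25/2}))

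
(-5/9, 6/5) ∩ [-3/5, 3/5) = (-5/9, 3/5)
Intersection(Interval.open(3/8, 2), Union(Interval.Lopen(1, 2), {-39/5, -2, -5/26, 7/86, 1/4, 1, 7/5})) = Interval.Ropen(1, 2)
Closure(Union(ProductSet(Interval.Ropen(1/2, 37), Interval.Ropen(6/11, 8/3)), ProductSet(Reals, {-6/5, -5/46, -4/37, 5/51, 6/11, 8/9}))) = Union(ProductSet({1/2, 37}, Interval(6/11, 8/3)), ProductSet(Interval(1/2, 37), {6/11, 8/3}), ProductSet(Interval.Ropen(1/2, 37), Interval.Ropen(6/11, 8/3)), ProductSet(Reals, {-6/5, -5/46, -4/37, 5/51, 6/11, 8/9}))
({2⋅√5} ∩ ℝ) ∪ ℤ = ℤ ∪ {2⋅√5}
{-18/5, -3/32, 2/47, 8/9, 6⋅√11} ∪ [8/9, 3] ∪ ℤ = ℤ ∪ {-18/5, -3/32, 2/47, 6⋅√11} ∪ [8/9, 3]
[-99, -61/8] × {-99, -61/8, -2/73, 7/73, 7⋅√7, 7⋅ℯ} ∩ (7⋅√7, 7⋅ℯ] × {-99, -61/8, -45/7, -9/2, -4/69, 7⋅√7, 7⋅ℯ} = ∅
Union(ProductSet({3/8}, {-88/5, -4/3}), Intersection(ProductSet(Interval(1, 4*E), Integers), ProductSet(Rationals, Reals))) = Union(ProductSet({3/8}, {-88/5, -4/3}), ProductSet(Intersection(Interval(1, 4*E), Rationals), Integers))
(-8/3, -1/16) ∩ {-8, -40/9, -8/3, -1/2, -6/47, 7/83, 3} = {-1/2, -6/47}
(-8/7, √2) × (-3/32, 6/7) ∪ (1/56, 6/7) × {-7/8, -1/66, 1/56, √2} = ((-8/7, √2) × (-3/32, 6/7)) ∪ ((1/56, 6/7) × {-7/8, -1/66, 1/56, √2})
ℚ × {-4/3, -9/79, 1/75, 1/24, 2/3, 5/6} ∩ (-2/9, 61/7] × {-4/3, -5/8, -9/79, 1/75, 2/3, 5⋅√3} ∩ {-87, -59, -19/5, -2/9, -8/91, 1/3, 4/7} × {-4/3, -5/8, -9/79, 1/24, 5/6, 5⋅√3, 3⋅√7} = {-8/91, 1/3, 4/7} × {-4/3, -9/79}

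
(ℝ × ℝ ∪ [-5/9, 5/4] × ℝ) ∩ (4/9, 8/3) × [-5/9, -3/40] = (4/9, 8/3) × [-5/9, -3/40]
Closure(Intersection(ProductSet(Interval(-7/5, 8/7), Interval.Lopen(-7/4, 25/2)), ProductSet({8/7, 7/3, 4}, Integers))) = ProductSet({8/7}, Range(-1, 13, 1))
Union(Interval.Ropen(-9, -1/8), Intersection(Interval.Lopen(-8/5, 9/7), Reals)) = Interval(-9, 9/7)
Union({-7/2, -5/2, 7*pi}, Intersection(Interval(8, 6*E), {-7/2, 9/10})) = {-7/2, -5/2, 7*pi}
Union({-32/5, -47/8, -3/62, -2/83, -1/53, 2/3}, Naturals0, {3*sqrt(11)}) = Union({-32/5, -47/8, -3/62, -2/83, -1/53, 2/3, 3*sqrt(11)}, Naturals0)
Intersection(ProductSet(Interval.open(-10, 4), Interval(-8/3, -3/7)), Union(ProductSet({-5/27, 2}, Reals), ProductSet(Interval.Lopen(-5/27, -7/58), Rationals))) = Union(ProductSet({-5/27, 2}, Interval(-8/3, -3/7)), ProductSet(Interval.Lopen(-5/27, -7/58), Intersection(Interval(-8/3, -3/7), Rationals)))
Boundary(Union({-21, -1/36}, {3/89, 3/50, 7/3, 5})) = {-21, -1/36, 3/89, 3/50, 7/3, 5}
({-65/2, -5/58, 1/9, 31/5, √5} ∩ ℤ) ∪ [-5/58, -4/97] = [-5/58, -4/97]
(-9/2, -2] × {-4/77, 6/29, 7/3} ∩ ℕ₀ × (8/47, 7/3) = ∅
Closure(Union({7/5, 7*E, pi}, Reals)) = Reals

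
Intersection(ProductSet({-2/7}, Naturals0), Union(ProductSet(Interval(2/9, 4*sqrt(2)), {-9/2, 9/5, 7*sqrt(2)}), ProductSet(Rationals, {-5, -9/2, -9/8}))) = EmptySet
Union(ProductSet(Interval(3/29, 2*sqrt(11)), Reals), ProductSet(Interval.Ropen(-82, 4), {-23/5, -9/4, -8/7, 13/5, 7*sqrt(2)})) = Union(ProductSet(Interval.Ropen(-82, 4), {-23/5, -9/4, -8/7, 13/5, 7*sqrt(2)}), ProductSet(Interval(3/29, 2*sqrt(11)), Reals))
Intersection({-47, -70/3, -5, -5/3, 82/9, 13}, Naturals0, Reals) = {13}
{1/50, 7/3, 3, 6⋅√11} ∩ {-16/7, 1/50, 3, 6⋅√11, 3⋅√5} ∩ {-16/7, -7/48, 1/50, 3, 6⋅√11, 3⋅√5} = {1/50, 3, 6⋅√11}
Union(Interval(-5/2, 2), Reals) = Interval(-oo, oo)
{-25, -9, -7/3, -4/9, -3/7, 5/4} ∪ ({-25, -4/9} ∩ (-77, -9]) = {-25, -9, -7/3, -4/9, -3/7, 5/4}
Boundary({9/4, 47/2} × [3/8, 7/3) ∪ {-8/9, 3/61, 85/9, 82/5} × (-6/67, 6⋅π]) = ({9/4, 47/2} × [3/8, 7/3]) ∪ ({-8/9, 3/61, 85/9, 82/5} × [-6/67, 6⋅π])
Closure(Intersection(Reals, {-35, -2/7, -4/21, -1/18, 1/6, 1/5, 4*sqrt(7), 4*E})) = {-35, -2/7, -4/21, -1/18, 1/6, 1/5, 4*sqrt(7), 4*E}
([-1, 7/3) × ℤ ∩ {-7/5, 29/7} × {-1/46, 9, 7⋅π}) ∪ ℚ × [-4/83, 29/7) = ℚ × [-4/83, 29/7)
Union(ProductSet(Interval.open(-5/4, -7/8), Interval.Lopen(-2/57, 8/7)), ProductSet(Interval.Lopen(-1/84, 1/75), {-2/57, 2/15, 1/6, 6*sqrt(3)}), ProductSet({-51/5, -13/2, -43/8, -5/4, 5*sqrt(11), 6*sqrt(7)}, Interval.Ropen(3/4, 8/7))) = Union(ProductSet({-51/5, -13/2, -43/8, -5/4, 5*sqrt(11), 6*sqrt(7)}, Interval.Ropen(3/4, 8/7)), ProductSet(Interval.open(-5/4, -7/8), Interval.Lopen(-2/57, 8/7)), ProductSet(Interval.Lopen(-1/84, 1/75), {-2/57, 2/15, 1/6, 6*sqrt(3)}))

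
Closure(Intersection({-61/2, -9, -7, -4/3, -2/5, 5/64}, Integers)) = {-9, -7}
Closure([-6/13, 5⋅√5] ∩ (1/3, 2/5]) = [1/3, 2/5]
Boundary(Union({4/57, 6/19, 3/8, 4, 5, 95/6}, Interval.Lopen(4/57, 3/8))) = {4/57, 3/8, 4, 5, 95/6}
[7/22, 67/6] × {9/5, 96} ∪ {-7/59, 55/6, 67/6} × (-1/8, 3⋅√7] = ([7/22, 67/6] × {9/5, 96}) ∪ ({-7/59, 55/6, 67/6} × (-1/8, 3⋅√7])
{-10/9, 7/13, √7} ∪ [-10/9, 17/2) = [-10/9, 17/2)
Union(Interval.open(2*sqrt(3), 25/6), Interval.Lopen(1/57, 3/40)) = Union(Interval.Lopen(1/57, 3/40), Interval.open(2*sqrt(3), 25/6))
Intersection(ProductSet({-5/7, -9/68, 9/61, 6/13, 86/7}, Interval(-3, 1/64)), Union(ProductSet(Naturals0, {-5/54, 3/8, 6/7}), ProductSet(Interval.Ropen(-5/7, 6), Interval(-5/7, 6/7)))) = ProductSet({-5/7, -9/68, 9/61, 6/13}, Interval(-5/7, 1/64))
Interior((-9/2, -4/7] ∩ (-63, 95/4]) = (-9/2, -4/7)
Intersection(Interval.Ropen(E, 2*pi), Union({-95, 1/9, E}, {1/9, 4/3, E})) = {E}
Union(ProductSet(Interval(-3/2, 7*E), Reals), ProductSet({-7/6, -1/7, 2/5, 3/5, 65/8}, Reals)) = ProductSet(Interval(-3/2, 7*E), Reals)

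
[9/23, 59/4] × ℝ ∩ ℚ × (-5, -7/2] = (ℚ ∩ [9/23, 59/4]) × (-5, -7/2]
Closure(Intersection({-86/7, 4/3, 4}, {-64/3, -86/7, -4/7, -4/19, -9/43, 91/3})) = {-86/7}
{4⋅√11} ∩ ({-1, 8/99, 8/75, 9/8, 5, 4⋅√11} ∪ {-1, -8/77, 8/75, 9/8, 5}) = {4⋅√11}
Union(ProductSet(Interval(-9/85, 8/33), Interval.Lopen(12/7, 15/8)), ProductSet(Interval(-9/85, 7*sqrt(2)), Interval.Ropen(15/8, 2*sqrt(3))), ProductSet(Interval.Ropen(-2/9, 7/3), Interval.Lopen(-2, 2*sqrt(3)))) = Union(ProductSet(Interval.Ropen(-2/9, 7/3), Interval.Lopen(-2, 2*sqrt(3))), ProductSet(Interval(-9/85, 7*sqrt(2)), Interval.Ropen(15/8, 2*sqrt(3))))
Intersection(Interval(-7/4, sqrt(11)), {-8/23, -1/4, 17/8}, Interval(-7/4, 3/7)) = {-8/23, -1/4}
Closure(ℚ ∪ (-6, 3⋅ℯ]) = ℚ ∪ (-∞, ∞)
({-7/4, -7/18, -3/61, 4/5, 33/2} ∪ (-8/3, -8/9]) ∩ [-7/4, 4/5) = [-7/4, -8/9] ∪ {-7/18, -3/61}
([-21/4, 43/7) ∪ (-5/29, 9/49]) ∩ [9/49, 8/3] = [9/49, 8/3]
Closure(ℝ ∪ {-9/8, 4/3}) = ℝ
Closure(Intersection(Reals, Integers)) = Integers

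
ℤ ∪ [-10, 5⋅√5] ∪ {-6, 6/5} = ℤ ∪ [-10, 5⋅√5]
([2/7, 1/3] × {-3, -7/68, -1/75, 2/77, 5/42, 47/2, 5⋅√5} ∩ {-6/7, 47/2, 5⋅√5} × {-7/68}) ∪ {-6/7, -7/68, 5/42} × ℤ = {-6/7, -7/68, 5/42} × ℤ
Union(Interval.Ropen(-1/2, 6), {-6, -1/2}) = Union({-6}, Interval.Ropen(-1/2, 6))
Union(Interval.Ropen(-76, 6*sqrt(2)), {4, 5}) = Interval.Ropen(-76, 6*sqrt(2))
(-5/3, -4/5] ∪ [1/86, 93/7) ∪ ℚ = ℚ ∪ [-5/3, -4/5] ∪ [1/86, 93/7]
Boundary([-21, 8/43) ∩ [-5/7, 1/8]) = {-5/7, 1/8}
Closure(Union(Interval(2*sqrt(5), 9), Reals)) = Interval(-oo, oo)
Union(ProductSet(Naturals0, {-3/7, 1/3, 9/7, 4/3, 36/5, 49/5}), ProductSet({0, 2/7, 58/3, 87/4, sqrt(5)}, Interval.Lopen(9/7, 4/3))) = Union(ProductSet({0, 2/7, 58/3, 87/4, sqrt(5)}, Interval.Lopen(9/7, 4/3)), ProductSet(Naturals0, {-3/7, 1/3, 9/7, 4/3, 36/5, 49/5}))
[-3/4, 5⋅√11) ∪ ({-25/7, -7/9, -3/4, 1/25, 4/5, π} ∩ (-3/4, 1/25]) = [-3/4, 5⋅√11)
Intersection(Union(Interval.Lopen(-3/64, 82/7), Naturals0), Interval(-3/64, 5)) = Union(Interval.Lopen(-3/64, 5), Range(0, 6, 1))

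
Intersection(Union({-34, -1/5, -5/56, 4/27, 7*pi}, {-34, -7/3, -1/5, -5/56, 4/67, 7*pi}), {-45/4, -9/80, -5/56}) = {-5/56}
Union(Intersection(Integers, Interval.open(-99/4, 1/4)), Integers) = Integers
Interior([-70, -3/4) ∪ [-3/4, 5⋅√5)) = (-70, 5⋅√5)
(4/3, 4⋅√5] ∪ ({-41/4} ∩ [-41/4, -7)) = {-41/4} ∪ (4/3, 4⋅√5]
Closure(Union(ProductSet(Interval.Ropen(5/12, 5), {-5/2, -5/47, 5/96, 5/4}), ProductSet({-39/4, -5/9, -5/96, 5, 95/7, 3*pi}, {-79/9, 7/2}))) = Union(ProductSet({-39/4, -5/9, -5/96, 5, 95/7, 3*pi}, {-79/9, 7/2}), ProductSet(Interval(5/12, 5), {-5/2, -5/47, 5/96, 5/4}))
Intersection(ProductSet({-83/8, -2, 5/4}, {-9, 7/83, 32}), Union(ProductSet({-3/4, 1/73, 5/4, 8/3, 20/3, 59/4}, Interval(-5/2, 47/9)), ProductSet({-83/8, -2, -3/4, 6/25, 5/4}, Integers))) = Union(ProductSet({5/4}, {7/83}), ProductSet({-83/8, -2, 5/4}, {-9, 32}))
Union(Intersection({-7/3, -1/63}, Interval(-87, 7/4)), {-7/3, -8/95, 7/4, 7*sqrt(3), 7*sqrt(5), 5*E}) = {-7/3, -8/95, -1/63, 7/4, 7*sqrt(3), 7*sqrt(5), 5*E}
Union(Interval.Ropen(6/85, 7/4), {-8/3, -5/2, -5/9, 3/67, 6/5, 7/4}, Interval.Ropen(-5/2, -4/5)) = Union({-8/3, -5/9, 3/67}, Interval.Ropen(-5/2, -4/5), Interval(6/85, 7/4))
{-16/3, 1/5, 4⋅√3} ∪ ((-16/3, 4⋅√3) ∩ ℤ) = {-16/3, 1/5, 4⋅√3} ∪ {-5, -4, …, 6}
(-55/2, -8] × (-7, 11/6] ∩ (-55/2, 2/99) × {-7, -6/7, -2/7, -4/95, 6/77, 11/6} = (-55/2, -8] × {-6/7, -2/7, -4/95, 6/77, 11/6}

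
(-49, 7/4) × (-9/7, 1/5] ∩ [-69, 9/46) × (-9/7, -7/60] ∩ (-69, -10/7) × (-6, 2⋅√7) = (-49, -10/7) × (-9/7, -7/60]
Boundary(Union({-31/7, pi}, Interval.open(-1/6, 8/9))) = {-31/7, -1/6, 8/9, pi}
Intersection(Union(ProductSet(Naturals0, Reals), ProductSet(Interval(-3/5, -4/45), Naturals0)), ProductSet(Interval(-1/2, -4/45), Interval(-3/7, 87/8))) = ProductSet(Interval(-1/2, -4/45), Range(0, 11, 1))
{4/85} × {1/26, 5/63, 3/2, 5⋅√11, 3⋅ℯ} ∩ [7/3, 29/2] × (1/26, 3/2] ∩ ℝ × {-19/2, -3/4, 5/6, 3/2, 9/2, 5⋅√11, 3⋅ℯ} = ∅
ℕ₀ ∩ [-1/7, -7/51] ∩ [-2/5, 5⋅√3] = ∅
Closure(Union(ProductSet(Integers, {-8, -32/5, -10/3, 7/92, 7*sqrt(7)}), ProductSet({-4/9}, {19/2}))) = Union(ProductSet({-4/9}, {19/2}), ProductSet(Integers, {-8, -32/5, -10/3, 7/92, 7*sqrt(7)}))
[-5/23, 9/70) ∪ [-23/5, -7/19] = [-23/5, -7/19] ∪ [-5/23, 9/70)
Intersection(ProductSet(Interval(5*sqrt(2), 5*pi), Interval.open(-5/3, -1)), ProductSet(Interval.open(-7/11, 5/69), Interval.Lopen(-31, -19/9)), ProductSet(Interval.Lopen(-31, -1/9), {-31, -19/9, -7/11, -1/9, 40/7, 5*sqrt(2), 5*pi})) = EmptySet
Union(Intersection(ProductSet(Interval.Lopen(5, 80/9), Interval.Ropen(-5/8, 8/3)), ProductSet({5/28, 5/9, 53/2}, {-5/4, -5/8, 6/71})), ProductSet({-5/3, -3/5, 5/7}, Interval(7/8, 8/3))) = ProductSet({-5/3, -3/5, 5/7}, Interval(7/8, 8/3))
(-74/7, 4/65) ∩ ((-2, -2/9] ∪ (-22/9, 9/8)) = (-22/9, 4/65)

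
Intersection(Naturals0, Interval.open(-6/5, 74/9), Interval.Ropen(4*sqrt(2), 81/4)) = Range(6, 9, 1)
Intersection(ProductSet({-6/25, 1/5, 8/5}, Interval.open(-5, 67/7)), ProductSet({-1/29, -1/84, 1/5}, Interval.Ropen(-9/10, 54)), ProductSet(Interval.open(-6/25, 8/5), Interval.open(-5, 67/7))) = ProductSet({1/5}, Interval.Ropen(-9/10, 67/7))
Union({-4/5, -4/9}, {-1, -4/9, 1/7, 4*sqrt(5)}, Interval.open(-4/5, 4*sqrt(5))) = Union({-1}, Interval(-4/5, 4*sqrt(5)))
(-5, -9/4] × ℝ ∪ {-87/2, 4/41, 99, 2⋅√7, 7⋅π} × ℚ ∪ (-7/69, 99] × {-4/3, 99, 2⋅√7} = ((-5, -9/4] × ℝ) ∪ ({-87/2, 4/41, 99, 2⋅√7, 7⋅π} × ℚ) ∪ ((-7/69, 99] × {-4/3, 99, 2⋅√7})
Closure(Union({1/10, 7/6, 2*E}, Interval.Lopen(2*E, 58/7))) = Union({1/10, 7/6}, Interval(2*E, 58/7))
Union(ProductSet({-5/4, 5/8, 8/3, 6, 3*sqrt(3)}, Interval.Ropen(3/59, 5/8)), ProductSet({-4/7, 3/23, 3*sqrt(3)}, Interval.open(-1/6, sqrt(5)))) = Union(ProductSet({-4/7, 3/23, 3*sqrt(3)}, Interval.open(-1/6, sqrt(5))), ProductSet({-5/4, 5/8, 8/3, 6, 3*sqrt(3)}, Interval.Ropen(3/59, 5/8)))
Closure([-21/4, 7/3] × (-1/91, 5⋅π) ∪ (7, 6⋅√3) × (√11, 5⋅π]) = ([-21/4, 7/3] × [-1/91, 5⋅π]) ∪ ({7, 6⋅√3} × [√11, 5⋅π]) ∪ ([7, 6⋅√3] × {√11, 5⋅π}) ∪ ((7, 6⋅√3) × (√11, 5⋅π])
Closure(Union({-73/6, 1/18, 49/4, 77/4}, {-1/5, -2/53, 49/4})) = {-73/6, -1/5, -2/53, 1/18, 49/4, 77/4}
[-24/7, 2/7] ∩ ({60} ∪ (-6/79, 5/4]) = (-6/79, 2/7]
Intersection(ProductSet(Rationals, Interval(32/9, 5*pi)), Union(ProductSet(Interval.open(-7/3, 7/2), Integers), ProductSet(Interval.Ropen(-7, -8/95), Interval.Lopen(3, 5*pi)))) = Union(ProductSet(Intersection(Interval.Ropen(-7, -8/95), Rationals), Interval(32/9, 5*pi)), ProductSet(Intersection(Interval.open(-7/3, 7/2), Rationals), Range(4, 16, 1)))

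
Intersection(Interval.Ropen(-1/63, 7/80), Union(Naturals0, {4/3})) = Range(0, 1, 1)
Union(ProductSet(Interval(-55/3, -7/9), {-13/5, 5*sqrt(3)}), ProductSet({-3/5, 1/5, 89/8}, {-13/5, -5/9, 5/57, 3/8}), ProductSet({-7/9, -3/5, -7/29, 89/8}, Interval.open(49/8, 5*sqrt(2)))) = Union(ProductSet({-3/5, 1/5, 89/8}, {-13/5, -5/9, 5/57, 3/8}), ProductSet({-7/9, -3/5, -7/29, 89/8}, Interval.open(49/8, 5*sqrt(2))), ProductSet(Interval(-55/3, -7/9), {-13/5, 5*sqrt(3)}))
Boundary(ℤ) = ℤ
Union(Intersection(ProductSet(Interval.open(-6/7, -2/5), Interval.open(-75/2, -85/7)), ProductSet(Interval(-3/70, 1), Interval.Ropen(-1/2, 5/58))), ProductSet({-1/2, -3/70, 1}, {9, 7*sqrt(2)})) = ProductSet({-1/2, -3/70, 1}, {9, 7*sqrt(2)})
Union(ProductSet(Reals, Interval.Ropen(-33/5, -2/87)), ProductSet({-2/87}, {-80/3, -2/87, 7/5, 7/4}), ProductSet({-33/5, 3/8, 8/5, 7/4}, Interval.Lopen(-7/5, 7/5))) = Union(ProductSet({-2/87}, {-80/3, -2/87, 7/5, 7/4}), ProductSet({-33/5, 3/8, 8/5, 7/4}, Interval.Lopen(-7/5, 7/5)), ProductSet(Reals, Interval.Ropen(-33/5, -2/87)))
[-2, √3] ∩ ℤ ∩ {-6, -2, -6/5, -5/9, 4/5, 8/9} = {-2}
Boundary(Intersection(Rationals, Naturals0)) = Naturals0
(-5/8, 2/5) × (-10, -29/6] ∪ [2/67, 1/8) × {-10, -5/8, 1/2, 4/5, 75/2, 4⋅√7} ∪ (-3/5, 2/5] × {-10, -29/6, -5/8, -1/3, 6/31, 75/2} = ((-5/8, 2/5) × (-10, -29/6]) ∪ ((-3/5, 2/5] × {-10, -29/6, -5/8, -1/3, 6/31, 75/2}) ∪ ([2/67, 1/8) × {-10, -5/8, 1/2, 4/5, 75/2, 4⋅√7})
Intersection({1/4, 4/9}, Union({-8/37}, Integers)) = EmptySet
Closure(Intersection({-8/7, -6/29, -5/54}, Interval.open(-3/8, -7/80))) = {-6/29, -5/54}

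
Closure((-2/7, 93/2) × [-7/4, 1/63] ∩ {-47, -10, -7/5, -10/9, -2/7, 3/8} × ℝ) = {3/8} × [-7/4, 1/63]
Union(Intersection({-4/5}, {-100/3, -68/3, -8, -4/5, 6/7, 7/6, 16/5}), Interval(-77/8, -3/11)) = Interval(-77/8, -3/11)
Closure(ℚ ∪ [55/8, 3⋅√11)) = ℚ ∪ (-∞, ∞)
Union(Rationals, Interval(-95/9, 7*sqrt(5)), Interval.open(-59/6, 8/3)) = Union(Interval(-95/9, 7*sqrt(5)), Rationals)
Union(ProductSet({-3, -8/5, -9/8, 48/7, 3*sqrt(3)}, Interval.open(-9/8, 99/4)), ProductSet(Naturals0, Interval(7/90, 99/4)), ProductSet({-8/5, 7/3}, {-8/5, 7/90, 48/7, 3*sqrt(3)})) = Union(ProductSet({-8/5, 7/3}, {-8/5, 7/90, 48/7, 3*sqrt(3)}), ProductSet({-3, -8/5, -9/8, 48/7, 3*sqrt(3)}, Interval.open(-9/8, 99/4)), ProductSet(Naturals0, Interval(7/90, 99/4)))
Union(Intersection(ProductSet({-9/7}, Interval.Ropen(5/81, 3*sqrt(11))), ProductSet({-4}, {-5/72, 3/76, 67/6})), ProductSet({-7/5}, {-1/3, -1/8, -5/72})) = ProductSet({-7/5}, {-1/3, -1/8, -5/72})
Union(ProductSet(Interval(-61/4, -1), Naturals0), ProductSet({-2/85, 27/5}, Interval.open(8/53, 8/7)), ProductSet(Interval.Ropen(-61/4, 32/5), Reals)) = ProductSet(Interval.Ropen(-61/4, 32/5), Reals)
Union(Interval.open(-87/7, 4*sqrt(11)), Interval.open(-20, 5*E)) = Interval.open(-20, 5*E)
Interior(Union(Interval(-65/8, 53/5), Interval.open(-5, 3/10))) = Interval.open(-65/8, 53/5)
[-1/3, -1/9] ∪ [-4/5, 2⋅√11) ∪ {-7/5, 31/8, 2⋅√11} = {-7/5} ∪ [-4/5, 2⋅√11]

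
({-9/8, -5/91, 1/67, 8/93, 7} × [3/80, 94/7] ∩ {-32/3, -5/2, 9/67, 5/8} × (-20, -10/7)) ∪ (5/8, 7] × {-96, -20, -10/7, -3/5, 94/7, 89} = (5/8, 7] × {-96, -20, -10/7, -3/5, 94/7, 89}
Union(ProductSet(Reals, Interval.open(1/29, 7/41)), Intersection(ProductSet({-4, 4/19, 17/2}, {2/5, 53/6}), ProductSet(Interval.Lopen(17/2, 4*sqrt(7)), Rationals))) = ProductSet(Reals, Interval.open(1/29, 7/41))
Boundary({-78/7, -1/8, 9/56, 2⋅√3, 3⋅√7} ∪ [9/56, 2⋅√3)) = {-78/7, -1/8, 9/56, 2⋅√3, 3⋅√7}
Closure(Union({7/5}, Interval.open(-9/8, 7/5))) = Interval(-9/8, 7/5)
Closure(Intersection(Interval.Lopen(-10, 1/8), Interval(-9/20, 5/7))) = Interval(-9/20, 1/8)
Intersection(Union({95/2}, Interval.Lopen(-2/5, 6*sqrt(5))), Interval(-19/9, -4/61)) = Interval.Lopen(-2/5, -4/61)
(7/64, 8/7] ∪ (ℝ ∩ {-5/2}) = {-5/2} ∪ (7/64, 8/7]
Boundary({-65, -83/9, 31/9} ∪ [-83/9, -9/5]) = {-65, -83/9, -9/5, 31/9}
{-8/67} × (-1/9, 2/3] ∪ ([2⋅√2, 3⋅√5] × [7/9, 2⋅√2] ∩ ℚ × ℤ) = ({-8/67} × (-1/9, 2/3]) ∪ ((ℚ ∩ [2⋅√2, 3⋅√5]) × {1, 2})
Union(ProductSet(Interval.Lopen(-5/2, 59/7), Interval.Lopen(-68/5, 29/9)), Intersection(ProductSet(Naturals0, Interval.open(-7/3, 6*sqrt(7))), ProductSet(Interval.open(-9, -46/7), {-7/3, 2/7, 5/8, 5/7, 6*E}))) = ProductSet(Interval.Lopen(-5/2, 59/7), Interval.Lopen(-68/5, 29/9))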